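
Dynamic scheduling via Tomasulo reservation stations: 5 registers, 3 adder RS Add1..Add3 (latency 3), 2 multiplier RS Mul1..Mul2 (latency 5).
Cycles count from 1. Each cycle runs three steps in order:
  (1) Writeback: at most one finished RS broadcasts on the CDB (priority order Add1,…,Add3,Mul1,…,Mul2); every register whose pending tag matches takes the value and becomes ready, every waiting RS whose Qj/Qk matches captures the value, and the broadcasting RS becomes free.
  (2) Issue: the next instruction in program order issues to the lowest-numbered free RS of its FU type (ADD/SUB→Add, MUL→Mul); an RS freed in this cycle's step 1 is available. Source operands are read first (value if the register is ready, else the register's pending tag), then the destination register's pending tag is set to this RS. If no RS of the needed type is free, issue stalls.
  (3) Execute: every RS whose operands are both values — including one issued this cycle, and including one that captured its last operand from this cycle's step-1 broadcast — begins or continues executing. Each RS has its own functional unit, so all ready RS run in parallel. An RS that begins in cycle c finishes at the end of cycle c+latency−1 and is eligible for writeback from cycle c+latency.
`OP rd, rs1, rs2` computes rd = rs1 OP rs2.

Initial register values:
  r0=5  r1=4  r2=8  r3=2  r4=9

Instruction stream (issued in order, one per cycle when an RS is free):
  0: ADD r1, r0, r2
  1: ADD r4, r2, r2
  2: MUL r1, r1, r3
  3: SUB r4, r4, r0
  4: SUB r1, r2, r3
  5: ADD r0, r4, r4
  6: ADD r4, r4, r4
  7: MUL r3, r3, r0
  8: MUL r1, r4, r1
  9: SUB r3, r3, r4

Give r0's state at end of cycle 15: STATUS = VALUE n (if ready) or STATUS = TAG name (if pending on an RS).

STATUS = VALUE 22

cycle 1: issue ADD r1<-Add1 // r0:5,r1:Add1,r2:8,r3:2,r4:9
cycle 2: issue ADD r4<-Add2 // r0:5,r1:Add1,r2:8,r3:2,r4:Add2
cycle 3: issue MUL r1<-Mul1 // r0:5,r1:Mul1,r2:8,r3:2,r4:Add2
cycle 4: CDB Add1=13; issue SUB r4<-Add1 // r0:5,r1:Mul1,r2:8,r3:2,r4:Add1
cycle 5: CDB Add2=16; issue SUB r1<-Add2 // r0:5,r1:Add2,r2:8,r3:2,r4:Add1
cycle 6: issue ADD r0<-Add3 // r0:Add3,r1:Add2,r2:8,r3:2,r4:Add1
cycle 7: stall // r0:Add3,r1:Add2,r2:8,r3:2,r4:Add1
cycle 8: CDB Add1=11; issue ADD r4<-Add1 // r0:Add3,r1:Add2,r2:8,r3:2,r4:Add1
cycle 9: CDB Add2=6; issue MUL r3<-Mul2 // r0:Add3,r1:6,r2:8,r3:Mul2,r4:Add1
cycle 10: CDB Mul1=26; issue MUL r1<-Mul1 // r0:Add3,r1:Mul1,r2:8,r3:Mul2,r4:Add1
cycle 11: CDB Add1=22; issue SUB r3<-Add1 // r0:Add3,r1:Mul1,r2:8,r3:Add1,r4:22
cycle 12: CDB Add3=22 // r0:22,r1:Mul1,r2:8,r3:Add1,r4:22
cycle 13: - // r0:22,r1:Mul1,r2:8,r3:Add1,r4:22
cycle 14: - // r0:22,r1:Mul1,r2:8,r3:Add1,r4:22
cycle 15: - // r0:22,r1:Mul1,r2:8,r3:Add1,r4:22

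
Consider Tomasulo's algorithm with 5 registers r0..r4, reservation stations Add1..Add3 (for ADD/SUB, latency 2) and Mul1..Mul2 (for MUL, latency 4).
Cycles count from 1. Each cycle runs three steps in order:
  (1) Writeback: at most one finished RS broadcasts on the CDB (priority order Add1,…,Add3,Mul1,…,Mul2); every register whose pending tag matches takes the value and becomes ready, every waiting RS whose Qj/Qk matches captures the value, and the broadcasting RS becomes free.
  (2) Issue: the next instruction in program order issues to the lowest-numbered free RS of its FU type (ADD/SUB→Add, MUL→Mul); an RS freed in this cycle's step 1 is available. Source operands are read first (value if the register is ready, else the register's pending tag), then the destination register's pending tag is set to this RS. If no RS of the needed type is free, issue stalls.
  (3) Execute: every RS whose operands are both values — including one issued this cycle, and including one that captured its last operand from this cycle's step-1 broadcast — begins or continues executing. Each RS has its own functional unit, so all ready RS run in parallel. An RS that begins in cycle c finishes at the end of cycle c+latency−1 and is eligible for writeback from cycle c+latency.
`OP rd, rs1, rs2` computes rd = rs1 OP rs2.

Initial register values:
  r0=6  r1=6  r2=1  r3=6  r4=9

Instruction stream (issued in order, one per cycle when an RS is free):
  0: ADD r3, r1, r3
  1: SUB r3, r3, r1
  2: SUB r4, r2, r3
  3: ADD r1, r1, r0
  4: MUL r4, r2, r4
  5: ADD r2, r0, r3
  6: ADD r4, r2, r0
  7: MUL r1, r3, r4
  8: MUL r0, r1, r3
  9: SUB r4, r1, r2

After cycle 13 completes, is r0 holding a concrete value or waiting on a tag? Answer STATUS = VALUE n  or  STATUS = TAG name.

STATUS = TAG Mul1

  c1: issue ADD r3<-Add1  regs: r0:6,r1:6,r2:1,r3:Add1,r4:9
  c2: issue SUB r3<-Add2  regs: r0:6,r1:6,r2:1,r3:Add2,r4:9
  c3: CDB Add1=12; issue SUB r4<-Add1  regs: r0:6,r1:6,r2:1,r3:Add2,r4:Add1
  c4: issue ADD r1<-Add3  regs: r0:6,r1:Add3,r2:1,r3:Add2,r4:Add1
  c5: CDB Add2=6; issue MUL r4<-Mul1  regs: r0:6,r1:Add3,r2:1,r3:6,r4:Mul1
  c6: CDB Add3=12; issue ADD r2<-Add2  regs: r0:6,r1:12,r2:Add2,r3:6,r4:Mul1
  c7: CDB Add1=-5; issue ADD r4<-Add1  regs: r0:6,r1:12,r2:Add2,r3:6,r4:Add1
  c8: CDB Add2=12; issue MUL r1<-Mul2  regs: r0:6,r1:Mul2,r2:12,r3:6,r4:Add1
  c9: stall  regs: r0:6,r1:Mul2,r2:12,r3:6,r4:Add1
  c10: CDB Add1=18; stall  regs: r0:6,r1:Mul2,r2:12,r3:6,r4:18
  c11: CDB Mul1=-5; issue MUL r0<-Mul1  regs: r0:Mul1,r1:Mul2,r2:12,r3:6,r4:18
  c12: issue SUB r4<-Add1  regs: r0:Mul1,r1:Mul2,r2:12,r3:6,r4:Add1
  c13: -  regs: r0:Mul1,r1:Mul2,r2:12,r3:6,r4:Add1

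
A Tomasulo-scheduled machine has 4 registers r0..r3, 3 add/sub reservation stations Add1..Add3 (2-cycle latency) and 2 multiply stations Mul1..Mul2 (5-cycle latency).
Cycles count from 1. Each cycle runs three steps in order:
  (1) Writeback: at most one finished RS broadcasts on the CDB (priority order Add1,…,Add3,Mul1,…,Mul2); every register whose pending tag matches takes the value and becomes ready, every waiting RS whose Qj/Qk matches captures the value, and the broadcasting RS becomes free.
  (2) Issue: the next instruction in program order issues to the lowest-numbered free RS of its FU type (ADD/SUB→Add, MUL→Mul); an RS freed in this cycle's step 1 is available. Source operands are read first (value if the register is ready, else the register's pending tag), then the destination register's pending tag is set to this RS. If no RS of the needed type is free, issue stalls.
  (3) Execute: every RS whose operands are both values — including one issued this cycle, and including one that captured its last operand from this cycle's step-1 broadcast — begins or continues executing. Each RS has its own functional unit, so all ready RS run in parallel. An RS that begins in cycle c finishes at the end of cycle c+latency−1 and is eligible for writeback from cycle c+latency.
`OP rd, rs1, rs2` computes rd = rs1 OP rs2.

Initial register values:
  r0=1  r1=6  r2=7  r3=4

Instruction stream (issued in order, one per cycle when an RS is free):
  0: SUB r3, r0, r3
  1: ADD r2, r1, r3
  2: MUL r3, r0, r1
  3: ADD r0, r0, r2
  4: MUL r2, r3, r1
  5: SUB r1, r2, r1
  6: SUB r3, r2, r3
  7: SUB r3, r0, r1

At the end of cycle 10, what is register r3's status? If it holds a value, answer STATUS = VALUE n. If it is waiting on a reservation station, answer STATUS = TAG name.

cycle 1: issue SUB r3<-Add1 // r0:1,r1:6,r2:7,r3:Add1
cycle 2: issue ADD r2<-Add2 // r0:1,r1:6,r2:Add2,r3:Add1
cycle 3: CDB Add1=-3; issue MUL r3<-Mul1 // r0:1,r1:6,r2:Add2,r3:Mul1
cycle 4: issue ADD r0<-Add1 // r0:Add1,r1:6,r2:Add2,r3:Mul1
cycle 5: CDB Add2=3; issue MUL r2<-Mul2 // r0:Add1,r1:6,r2:Mul2,r3:Mul1
cycle 6: issue SUB r1<-Add2 // r0:Add1,r1:Add2,r2:Mul2,r3:Mul1
cycle 7: CDB Add1=4; issue SUB r3<-Add1 // r0:4,r1:Add2,r2:Mul2,r3:Add1
cycle 8: CDB Mul1=6; issue SUB r3<-Add3 // r0:4,r1:Add2,r2:Mul2,r3:Add3
cycle 9: - // r0:4,r1:Add2,r2:Mul2,r3:Add3
cycle 10: - // r0:4,r1:Add2,r2:Mul2,r3:Add3

STATUS = TAG Add3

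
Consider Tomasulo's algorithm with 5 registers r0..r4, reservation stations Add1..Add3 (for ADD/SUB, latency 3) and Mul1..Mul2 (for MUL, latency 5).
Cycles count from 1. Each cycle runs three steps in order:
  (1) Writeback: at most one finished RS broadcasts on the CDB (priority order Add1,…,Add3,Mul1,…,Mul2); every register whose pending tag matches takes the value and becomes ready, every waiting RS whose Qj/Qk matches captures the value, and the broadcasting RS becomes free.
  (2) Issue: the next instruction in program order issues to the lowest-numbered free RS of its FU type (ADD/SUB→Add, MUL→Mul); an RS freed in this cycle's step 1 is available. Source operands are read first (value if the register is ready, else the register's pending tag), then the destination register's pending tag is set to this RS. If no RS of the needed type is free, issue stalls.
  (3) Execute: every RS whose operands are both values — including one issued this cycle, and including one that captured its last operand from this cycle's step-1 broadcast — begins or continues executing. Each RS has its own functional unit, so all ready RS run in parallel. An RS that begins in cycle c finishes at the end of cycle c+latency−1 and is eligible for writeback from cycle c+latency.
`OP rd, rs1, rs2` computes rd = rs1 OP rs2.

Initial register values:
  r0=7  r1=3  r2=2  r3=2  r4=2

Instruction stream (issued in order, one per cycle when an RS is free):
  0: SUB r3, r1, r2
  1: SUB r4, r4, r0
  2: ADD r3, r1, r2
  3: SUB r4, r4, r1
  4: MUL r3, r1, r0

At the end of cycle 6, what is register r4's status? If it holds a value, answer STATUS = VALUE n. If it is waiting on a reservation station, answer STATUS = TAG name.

cycle 1: issue SUB r3<-Add1 // r0:7,r1:3,r2:2,r3:Add1,r4:2
cycle 2: issue SUB r4<-Add2 // r0:7,r1:3,r2:2,r3:Add1,r4:Add2
cycle 3: issue ADD r3<-Add3 // r0:7,r1:3,r2:2,r3:Add3,r4:Add2
cycle 4: CDB Add1=1; issue SUB r4<-Add1 // r0:7,r1:3,r2:2,r3:Add3,r4:Add1
cycle 5: CDB Add2=-5; issue MUL r3<-Mul1 // r0:7,r1:3,r2:2,r3:Mul1,r4:Add1
cycle 6: CDB Add3=5 // r0:7,r1:3,r2:2,r3:Mul1,r4:Add1

STATUS = TAG Add1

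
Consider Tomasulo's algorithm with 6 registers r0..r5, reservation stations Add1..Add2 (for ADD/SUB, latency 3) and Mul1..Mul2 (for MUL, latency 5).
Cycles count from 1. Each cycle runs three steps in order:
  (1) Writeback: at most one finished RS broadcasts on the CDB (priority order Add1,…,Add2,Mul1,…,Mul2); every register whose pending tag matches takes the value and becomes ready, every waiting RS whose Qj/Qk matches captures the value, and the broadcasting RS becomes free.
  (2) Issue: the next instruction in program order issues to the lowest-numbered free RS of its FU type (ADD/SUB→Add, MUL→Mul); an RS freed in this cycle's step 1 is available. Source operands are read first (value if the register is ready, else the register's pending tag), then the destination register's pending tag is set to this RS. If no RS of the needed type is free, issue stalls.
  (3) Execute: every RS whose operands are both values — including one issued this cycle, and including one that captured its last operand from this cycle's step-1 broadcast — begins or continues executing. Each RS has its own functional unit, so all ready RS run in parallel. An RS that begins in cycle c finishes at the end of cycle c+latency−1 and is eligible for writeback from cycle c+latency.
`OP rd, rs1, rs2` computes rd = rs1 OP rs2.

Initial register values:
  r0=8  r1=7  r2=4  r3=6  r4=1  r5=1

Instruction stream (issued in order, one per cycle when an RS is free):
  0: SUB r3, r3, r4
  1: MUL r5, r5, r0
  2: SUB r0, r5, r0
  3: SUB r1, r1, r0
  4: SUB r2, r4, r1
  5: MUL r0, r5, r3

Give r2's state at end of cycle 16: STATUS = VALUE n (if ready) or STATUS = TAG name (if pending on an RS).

cycle 1: issue SUB r3<-Add1 // r0:8,r1:7,r2:4,r3:Add1,r4:1,r5:1
cycle 2: issue MUL r5<-Mul1 // r0:8,r1:7,r2:4,r3:Add1,r4:1,r5:Mul1
cycle 3: issue SUB r0<-Add2 // r0:Add2,r1:7,r2:4,r3:Add1,r4:1,r5:Mul1
cycle 4: CDB Add1=5; issue SUB r1<-Add1 // r0:Add2,r1:Add1,r2:4,r3:5,r4:1,r5:Mul1
cycle 5: stall // r0:Add2,r1:Add1,r2:4,r3:5,r4:1,r5:Mul1
cycle 6: stall // r0:Add2,r1:Add1,r2:4,r3:5,r4:1,r5:Mul1
cycle 7: CDB Mul1=8; stall // r0:Add2,r1:Add1,r2:4,r3:5,r4:1,r5:8
cycle 8: stall // r0:Add2,r1:Add1,r2:4,r3:5,r4:1,r5:8
cycle 9: stall // r0:Add2,r1:Add1,r2:4,r3:5,r4:1,r5:8
cycle 10: CDB Add2=0; issue SUB r2<-Add2 // r0:0,r1:Add1,r2:Add2,r3:5,r4:1,r5:8
cycle 11: issue MUL r0<-Mul1 // r0:Mul1,r1:Add1,r2:Add2,r3:5,r4:1,r5:8
cycle 12: - // r0:Mul1,r1:Add1,r2:Add2,r3:5,r4:1,r5:8
cycle 13: CDB Add1=7 // r0:Mul1,r1:7,r2:Add2,r3:5,r4:1,r5:8
cycle 14: - // r0:Mul1,r1:7,r2:Add2,r3:5,r4:1,r5:8
cycle 15: - // r0:Mul1,r1:7,r2:Add2,r3:5,r4:1,r5:8
cycle 16: CDB Add2=-6 // r0:Mul1,r1:7,r2:-6,r3:5,r4:1,r5:8

STATUS = VALUE -6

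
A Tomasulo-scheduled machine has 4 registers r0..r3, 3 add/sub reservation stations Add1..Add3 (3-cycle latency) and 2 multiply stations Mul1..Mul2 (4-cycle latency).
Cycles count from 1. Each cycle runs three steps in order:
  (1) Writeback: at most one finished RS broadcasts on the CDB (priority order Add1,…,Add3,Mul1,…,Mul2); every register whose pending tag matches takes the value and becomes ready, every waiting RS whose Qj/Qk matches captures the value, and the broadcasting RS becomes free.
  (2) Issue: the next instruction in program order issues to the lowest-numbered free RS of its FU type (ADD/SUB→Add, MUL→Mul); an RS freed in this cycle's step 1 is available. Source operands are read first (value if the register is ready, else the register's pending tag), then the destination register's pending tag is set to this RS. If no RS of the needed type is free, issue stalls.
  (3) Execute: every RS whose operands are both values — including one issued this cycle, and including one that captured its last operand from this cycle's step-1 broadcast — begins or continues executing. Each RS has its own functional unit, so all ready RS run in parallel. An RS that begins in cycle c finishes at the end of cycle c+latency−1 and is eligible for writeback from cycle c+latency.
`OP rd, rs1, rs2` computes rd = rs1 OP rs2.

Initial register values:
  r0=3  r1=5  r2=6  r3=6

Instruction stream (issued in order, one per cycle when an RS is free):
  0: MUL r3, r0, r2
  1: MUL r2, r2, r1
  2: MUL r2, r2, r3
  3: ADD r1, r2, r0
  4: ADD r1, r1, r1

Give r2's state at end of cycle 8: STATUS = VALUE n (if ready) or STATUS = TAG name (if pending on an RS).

STATUS = TAG Mul1

  c1: issue MUL r3<-Mul1  regs: r0:3,r1:5,r2:6,r3:Mul1
  c2: issue MUL r2<-Mul2  regs: r0:3,r1:5,r2:Mul2,r3:Mul1
  c3: stall  regs: r0:3,r1:5,r2:Mul2,r3:Mul1
  c4: stall  regs: r0:3,r1:5,r2:Mul2,r3:Mul1
  c5: CDB Mul1=18; issue MUL r2<-Mul1  regs: r0:3,r1:5,r2:Mul1,r3:18
  c6: CDB Mul2=30; issue ADD r1<-Add1  regs: r0:3,r1:Add1,r2:Mul1,r3:18
  c7: issue ADD r1<-Add2  regs: r0:3,r1:Add2,r2:Mul1,r3:18
  c8: -  regs: r0:3,r1:Add2,r2:Mul1,r3:18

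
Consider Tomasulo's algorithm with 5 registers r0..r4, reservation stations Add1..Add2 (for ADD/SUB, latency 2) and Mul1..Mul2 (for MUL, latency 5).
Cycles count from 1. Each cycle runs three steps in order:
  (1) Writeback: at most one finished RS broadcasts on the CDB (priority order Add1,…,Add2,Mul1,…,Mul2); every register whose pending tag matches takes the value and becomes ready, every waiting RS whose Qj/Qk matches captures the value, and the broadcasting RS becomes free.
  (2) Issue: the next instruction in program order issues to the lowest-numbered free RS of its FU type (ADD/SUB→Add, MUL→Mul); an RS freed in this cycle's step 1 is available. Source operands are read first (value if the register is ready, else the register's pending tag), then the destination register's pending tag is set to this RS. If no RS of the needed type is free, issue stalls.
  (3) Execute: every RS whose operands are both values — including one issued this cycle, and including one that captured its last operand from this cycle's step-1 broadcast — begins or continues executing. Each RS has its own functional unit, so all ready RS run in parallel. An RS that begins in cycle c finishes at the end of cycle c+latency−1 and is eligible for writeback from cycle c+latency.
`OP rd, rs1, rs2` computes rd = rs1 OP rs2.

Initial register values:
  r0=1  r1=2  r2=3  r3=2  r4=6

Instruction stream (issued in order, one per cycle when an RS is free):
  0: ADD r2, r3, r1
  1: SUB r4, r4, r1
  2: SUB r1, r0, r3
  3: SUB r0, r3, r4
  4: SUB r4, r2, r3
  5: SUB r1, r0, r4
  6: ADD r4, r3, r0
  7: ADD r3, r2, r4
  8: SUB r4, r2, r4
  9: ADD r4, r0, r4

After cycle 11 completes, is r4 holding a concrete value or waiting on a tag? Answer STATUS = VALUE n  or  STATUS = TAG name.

STATUS = TAG Add1

cycle 1: issue ADD r2<-Add1 // r0:1,r1:2,r2:Add1,r3:2,r4:6
cycle 2: issue SUB r4<-Add2 // r0:1,r1:2,r2:Add1,r3:2,r4:Add2
cycle 3: CDB Add1=4; issue SUB r1<-Add1 // r0:1,r1:Add1,r2:4,r3:2,r4:Add2
cycle 4: CDB Add2=4; issue SUB r0<-Add2 // r0:Add2,r1:Add1,r2:4,r3:2,r4:4
cycle 5: CDB Add1=-1; issue SUB r4<-Add1 // r0:Add2,r1:-1,r2:4,r3:2,r4:Add1
cycle 6: CDB Add2=-2; issue SUB r1<-Add2 // r0:-2,r1:Add2,r2:4,r3:2,r4:Add1
cycle 7: CDB Add1=2; issue ADD r4<-Add1 // r0:-2,r1:Add2,r2:4,r3:2,r4:Add1
cycle 8: stall // r0:-2,r1:Add2,r2:4,r3:2,r4:Add1
cycle 9: CDB Add1=0; issue ADD r3<-Add1 // r0:-2,r1:Add2,r2:4,r3:Add1,r4:0
cycle 10: CDB Add2=-4; issue SUB r4<-Add2 // r0:-2,r1:-4,r2:4,r3:Add1,r4:Add2
cycle 11: CDB Add1=4; issue ADD r4<-Add1 // r0:-2,r1:-4,r2:4,r3:4,r4:Add1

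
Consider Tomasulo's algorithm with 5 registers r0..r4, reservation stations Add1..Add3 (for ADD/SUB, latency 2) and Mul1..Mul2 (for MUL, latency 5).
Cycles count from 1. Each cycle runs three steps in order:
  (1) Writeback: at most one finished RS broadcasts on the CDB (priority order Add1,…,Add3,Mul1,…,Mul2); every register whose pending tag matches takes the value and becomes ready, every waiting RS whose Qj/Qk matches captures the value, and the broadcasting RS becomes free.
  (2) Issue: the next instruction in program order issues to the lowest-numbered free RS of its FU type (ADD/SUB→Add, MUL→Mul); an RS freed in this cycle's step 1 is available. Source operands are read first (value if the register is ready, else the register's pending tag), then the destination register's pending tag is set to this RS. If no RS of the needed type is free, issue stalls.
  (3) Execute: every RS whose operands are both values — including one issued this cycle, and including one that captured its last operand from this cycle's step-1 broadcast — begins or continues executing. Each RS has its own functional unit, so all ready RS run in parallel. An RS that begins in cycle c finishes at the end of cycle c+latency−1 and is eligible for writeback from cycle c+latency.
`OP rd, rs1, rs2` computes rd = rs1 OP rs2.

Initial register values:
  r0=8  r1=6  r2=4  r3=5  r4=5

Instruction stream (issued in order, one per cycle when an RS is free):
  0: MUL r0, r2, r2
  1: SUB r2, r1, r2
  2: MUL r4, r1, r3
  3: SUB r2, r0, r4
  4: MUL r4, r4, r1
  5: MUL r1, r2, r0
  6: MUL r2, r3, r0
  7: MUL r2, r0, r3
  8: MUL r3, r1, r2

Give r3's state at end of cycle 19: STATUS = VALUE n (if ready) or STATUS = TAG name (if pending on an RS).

cycle 1: issue MUL r0<-Mul1 // r0:Mul1,r1:6,r2:4,r3:5,r4:5
cycle 2: issue SUB r2<-Add1 // r0:Mul1,r1:6,r2:Add1,r3:5,r4:5
cycle 3: issue MUL r4<-Mul2 // r0:Mul1,r1:6,r2:Add1,r3:5,r4:Mul2
cycle 4: CDB Add1=2; issue SUB r2<-Add1 // r0:Mul1,r1:6,r2:Add1,r3:5,r4:Mul2
cycle 5: stall // r0:Mul1,r1:6,r2:Add1,r3:5,r4:Mul2
cycle 6: CDB Mul1=16; issue MUL r4<-Mul1 // r0:16,r1:6,r2:Add1,r3:5,r4:Mul1
cycle 7: stall // r0:16,r1:6,r2:Add1,r3:5,r4:Mul1
cycle 8: CDB Mul2=30; issue MUL r1<-Mul2 // r0:16,r1:Mul2,r2:Add1,r3:5,r4:Mul1
cycle 9: stall // r0:16,r1:Mul2,r2:Add1,r3:5,r4:Mul1
cycle 10: CDB Add1=-14; stall // r0:16,r1:Mul2,r2:-14,r3:5,r4:Mul1
cycle 11: stall // r0:16,r1:Mul2,r2:-14,r3:5,r4:Mul1
cycle 12: stall // r0:16,r1:Mul2,r2:-14,r3:5,r4:Mul1
cycle 13: CDB Mul1=180; issue MUL r2<-Mul1 // r0:16,r1:Mul2,r2:Mul1,r3:5,r4:180
cycle 14: stall // r0:16,r1:Mul2,r2:Mul1,r3:5,r4:180
cycle 15: CDB Mul2=-224; issue MUL r2<-Mul2 // r0:16,r1:-224,r2:Mul2,r3:5,r4:180
cycle 16: stall // r0:16,r1:-224,r2:Mul2,r3:5,r4:180
cycle 17: stall // r0:16,r1:-224,r2:Mul2,r3:5,r4:180
cycle 18: CDB Mul1=80; issue MUL r3<-Mul1 // r0:16,r1:-224,r2:Mul2,r3:Mul1,r4:180
cycle 19: - // r0:16,r1:-224,r2:Mul2,r3:Mul1,r4:180

STATUS = TAG Mul1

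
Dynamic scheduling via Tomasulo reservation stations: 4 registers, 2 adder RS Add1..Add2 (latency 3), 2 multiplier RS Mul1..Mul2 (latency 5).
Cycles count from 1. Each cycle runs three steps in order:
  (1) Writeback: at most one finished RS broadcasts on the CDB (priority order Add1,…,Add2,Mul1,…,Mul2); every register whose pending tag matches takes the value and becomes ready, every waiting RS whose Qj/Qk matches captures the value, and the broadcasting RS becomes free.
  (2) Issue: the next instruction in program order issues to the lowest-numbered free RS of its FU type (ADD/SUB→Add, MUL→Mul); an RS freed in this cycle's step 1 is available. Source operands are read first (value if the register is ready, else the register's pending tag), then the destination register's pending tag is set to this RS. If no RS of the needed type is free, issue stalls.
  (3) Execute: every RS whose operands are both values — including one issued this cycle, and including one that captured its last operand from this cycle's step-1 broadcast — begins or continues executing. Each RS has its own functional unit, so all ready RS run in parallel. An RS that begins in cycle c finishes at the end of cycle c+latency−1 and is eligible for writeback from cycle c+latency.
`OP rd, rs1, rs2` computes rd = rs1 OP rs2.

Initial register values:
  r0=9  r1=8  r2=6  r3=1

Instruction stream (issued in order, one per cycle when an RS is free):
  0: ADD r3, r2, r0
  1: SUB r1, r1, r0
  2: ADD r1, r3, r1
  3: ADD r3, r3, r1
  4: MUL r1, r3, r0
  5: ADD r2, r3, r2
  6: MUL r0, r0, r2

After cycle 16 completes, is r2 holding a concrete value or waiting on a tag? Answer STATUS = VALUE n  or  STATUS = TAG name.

c1: issue ADD r3<-Add1 | r0:9,r1:8,r2:6,r3:Add1
c2: issue SUB r1<-Add2 | r0:9,r1:Add2,r2:6,r3:Add1
c3: stall | r0:9,r1:Add2,r2:6,r3:Add1
c4: CDB Add1=15; issue ADD r1<-Add1 | r0:9,r1:Add1,r2:6,r3:15
c5: CDB Add2=-1; issue ADD r3<-Add2 | r0:9,r1:Add1,r2:6,r3:Add2
c6: issue MUL r1<-Mul1 | r0:9,r1:Mul1,r2:6,r3:Add2
c7: stall | r0:9,r1:Mul1,r2:6,r3:Add2
c8: CDB Add1=14; issue ADD r2<-Add1 | r0:9,r1:Mul1,r2:Add1,r3:Add2
c9: issue MUL r0<-Mul2 | r0:Mul2,r1:Mul1,r2:Add1,r3:Add2
c10: - | r0:Mul2,r1:Mul1,r2:Add1,r3:Add2
c11: CDB Add2=29 | r0:Mul2,r1:Mul1,r2:Add1,r3:29
c12: - | r0:Mul2,r1:Mul1,r2:Add1,r3:29
c13: - | r0:Mul2,r1:Mul1,r2:Add1,r3:29
c14: CDB Add1=35 | r0:Mul2,r1:Mul1,r2:35,r3:29
c15: - | r0:Mul2,r1:Mul1,r2:35,r3:29
c16: CDB Mul1=261 | r0:Mul2,r1:261,r2:35,r3:29

STATUS = VALUE 35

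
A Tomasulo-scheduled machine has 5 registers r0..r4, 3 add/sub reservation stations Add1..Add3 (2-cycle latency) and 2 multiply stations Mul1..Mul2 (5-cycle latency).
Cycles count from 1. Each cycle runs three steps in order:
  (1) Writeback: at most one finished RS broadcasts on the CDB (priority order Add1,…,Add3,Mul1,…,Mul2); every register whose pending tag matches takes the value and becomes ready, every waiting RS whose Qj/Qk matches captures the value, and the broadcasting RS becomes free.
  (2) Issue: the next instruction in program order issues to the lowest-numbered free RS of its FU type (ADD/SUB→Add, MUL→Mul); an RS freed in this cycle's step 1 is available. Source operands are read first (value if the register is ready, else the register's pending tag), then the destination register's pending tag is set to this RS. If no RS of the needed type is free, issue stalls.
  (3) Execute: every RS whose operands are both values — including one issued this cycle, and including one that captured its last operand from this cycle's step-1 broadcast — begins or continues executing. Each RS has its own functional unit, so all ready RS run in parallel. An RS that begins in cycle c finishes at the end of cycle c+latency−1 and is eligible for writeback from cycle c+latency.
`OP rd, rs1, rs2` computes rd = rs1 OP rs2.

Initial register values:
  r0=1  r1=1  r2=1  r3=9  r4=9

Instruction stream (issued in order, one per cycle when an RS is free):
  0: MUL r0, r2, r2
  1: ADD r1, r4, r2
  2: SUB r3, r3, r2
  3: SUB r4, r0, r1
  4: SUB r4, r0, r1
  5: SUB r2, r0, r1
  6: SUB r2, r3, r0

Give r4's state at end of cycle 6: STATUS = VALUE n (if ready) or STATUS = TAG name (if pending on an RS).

STATUS = TAG Add2

  c1: issue MUL r0<-Mul1  regs: r0:Mul1,r1:1,r2:1,r3:9,r4:9
  c2: issue ADD r1<-Add1  regs: r0:Mul1,r1:Add1,r2:1,r3:9,r4:9
  c3: issue SUB r3<-Add2  regs: r0:Mul1,r1:Add1,r2:1,r3:Add2,r4:9
  c4: CDB Add1=10; issue SUB r4<-Add1  regs: r0:Mul1,r1:10,r2:1,r3:Add2,r4:Add1
  c5: CDB Add2=8; issue SUB r4<-Add2  regs: r0:Mul1,r1:10,r2:1,r3:8,r4:Add2
  c6: CDB Mul1=1; issue SUB r2<-Add3  regs: r0:1,r1:10,r2:Add3,r3:8,r4:Add2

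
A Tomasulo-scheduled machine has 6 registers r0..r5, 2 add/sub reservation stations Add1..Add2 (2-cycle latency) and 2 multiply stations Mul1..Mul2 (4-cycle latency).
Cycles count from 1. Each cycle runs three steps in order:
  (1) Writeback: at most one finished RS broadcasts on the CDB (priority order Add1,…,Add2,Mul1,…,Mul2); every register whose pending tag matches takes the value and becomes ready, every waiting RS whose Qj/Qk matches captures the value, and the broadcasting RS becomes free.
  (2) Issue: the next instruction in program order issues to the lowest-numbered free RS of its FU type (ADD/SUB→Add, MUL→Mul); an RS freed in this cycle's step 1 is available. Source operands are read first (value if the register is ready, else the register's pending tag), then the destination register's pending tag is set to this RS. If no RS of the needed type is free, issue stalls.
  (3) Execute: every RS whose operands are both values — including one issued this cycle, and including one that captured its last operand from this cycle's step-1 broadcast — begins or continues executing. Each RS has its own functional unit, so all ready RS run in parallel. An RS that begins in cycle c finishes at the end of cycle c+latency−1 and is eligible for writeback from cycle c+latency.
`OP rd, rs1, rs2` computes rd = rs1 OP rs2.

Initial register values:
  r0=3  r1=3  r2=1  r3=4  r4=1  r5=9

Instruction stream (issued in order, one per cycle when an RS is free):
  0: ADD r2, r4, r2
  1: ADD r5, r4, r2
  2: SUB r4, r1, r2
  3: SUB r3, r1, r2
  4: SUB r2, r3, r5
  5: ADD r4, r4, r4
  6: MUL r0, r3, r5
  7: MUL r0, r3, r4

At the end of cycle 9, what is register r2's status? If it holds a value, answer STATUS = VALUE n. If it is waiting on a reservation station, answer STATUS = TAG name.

STATUS = TAG Add2

c1: issue ADD r2<-Add1 | r0:3,r1:3,r2:Add1,r3:4,r4:1,r5:9
c2: issue ADD r5<-Add2 | r0:3,r1:3,r2:Add1,r3:4,r4:1,r5:Add2
c3: CDB Add1=2; issue SUB r4<-Add1 | r0:3,r1:3,r2:2,r3:4,r4:Add1,r5:Add2
c4: stall | r0:3,r1:3,r2:2,r3:4,r4:Add1,r5:Add2
c5: CDB Add1=1; issue SUB r3<-Add1 | r0:3,r1:3,r2:2,r3:Add1,r4:1,r5:Add2
c6: CDB Add2=3; issue SUB r2<-Add2 | r0:3,r1:3,r2:Add2,r3:Add1,r4:1,r5:3
c7: CDB Add1=1; issue ADD r4<-Add1 | r0:3,r1:3,r2:Add2,r3:1,r4:Add1,r5:3
c8: issue MUL r0<-Mul1 | r0:Mul1,r1:3,r2:Add2,r3:1,r4:Add1,r5:3
c9: CDB Add1=2; issue MUL r0<-Mul2 | r0:Mul2,r1:3,r2:Add2,r3:1,r4:2,r5:3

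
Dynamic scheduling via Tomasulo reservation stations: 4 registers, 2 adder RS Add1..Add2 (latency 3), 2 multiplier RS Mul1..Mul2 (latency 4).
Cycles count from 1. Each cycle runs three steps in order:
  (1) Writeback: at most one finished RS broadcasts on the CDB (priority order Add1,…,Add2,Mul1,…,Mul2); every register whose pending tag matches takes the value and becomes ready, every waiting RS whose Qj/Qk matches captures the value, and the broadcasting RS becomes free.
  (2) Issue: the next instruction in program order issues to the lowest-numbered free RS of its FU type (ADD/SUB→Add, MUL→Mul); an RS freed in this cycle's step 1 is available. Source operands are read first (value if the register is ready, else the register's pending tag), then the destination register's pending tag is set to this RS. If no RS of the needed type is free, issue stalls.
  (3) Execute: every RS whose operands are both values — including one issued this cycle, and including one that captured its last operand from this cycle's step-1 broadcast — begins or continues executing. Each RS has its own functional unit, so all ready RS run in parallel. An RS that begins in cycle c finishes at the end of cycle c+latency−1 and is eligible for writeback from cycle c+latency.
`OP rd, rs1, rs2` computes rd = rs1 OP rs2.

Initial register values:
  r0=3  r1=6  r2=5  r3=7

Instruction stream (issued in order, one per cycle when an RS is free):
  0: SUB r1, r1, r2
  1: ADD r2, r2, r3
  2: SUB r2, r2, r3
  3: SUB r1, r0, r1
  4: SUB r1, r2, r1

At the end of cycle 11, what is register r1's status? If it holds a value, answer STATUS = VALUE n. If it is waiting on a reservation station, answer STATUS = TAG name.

c1: issue SUB r1<-Add1 | r0:3,r1:Add1,r2:5,r3:7
c2: issue ADD r2<-Add2 | r0:3,r1:Add1,r2:Add2,r3:7
c3: stall | r0:3,r1:Add1,r2:Add2,r3:7
c4: CDB Add1=1; issue SUB r2<-Add1 | r0:3,r1:1,r2:Add1,r3:7
c5: CDB Add2=12; issue SUB r1<-Add2 | r0:3,r1:Add2,r2:Add1,r3:7
c6: stall | r0:3,r1:Add2,r2:Add1,r3:7
c7: stall | r0:3,r1:Add2,r2:Add1,r3:7
c8: CDB Add1=5; issue SUB r1<-Add1 | r0:3,r1:Add1,r2:5,r3:7
c9: CDB Add2=2 | r0:3,r1:Add1,r2:5,r3:7
c10: - | r0:3,r1:Add1,r2:5,r3:7
c11: - | r0:3,r1:Add1,r2:5,r3:7

STATUS = TAG Add1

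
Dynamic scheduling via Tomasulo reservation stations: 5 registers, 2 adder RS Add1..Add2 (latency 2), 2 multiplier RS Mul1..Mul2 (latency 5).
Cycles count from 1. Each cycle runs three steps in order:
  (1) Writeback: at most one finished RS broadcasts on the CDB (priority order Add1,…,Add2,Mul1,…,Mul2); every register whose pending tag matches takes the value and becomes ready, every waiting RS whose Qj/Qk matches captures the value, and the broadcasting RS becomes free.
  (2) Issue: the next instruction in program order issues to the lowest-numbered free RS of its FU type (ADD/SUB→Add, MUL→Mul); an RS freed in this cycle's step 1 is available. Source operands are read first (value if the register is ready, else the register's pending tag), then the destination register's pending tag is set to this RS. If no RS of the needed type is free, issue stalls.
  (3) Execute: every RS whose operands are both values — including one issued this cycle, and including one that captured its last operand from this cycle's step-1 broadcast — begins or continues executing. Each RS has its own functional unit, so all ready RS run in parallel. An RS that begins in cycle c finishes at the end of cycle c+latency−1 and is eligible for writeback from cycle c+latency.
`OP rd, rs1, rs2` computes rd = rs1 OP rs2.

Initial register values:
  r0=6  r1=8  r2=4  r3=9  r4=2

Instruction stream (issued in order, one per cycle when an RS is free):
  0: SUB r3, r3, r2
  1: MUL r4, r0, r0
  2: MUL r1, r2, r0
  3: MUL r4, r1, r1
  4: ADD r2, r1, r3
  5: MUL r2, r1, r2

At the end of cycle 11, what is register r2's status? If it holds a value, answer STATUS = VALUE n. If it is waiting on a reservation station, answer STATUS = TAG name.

STATUS = TAG Mul2

cycle 1: issue SUB r3<-Add1 // r0:6,r1:8,r2:4,r3:Add1,r4:2
cycle 2: issue MUL r4<-Mul1 // r0:6,r1:8,r2:4,r3:Add1,r4:Mul1
cycle 3: CDB Add1=5; issue MUL r1<-Mul2 // r0:6,r1:Mul2,r2:4,r3:5,r4:Mul1
cycle 4: stall // r0:6,r1:Mul2,r2:4,r3:5,r4:Mul1
cycle 5: stall // r0:6,r1:Mul2,r2:4,r3:5,r4:Mul1
cycle 6: stall // r0:6,r1:Mul2,r2:4,r3:5,r4:Mul1
cycle 7: CDB Mul1=36; issue MUL r4<-Mul1 // r0:6,r1:Mul2,r2:4,r3:5,r4:Mul1
cycle 8: CDB Mul2=24; issue ADD r2<-Add1 // r0:6,r1:24,r2:Add1,r3:5,r4:Mul1
cycle 9: issue MUL r2<-Mul2 // r0:6,r1:24,r2:Mul2,r3:5,r4:Mul1
cycle 10: CDB Add1=29 // r0:6,r1:24,r2:Mul2,r3:5,r4:Mul1
cycle 11: - // r0:6,r1:24,r2:Mul2,r3:5,r4:Mul1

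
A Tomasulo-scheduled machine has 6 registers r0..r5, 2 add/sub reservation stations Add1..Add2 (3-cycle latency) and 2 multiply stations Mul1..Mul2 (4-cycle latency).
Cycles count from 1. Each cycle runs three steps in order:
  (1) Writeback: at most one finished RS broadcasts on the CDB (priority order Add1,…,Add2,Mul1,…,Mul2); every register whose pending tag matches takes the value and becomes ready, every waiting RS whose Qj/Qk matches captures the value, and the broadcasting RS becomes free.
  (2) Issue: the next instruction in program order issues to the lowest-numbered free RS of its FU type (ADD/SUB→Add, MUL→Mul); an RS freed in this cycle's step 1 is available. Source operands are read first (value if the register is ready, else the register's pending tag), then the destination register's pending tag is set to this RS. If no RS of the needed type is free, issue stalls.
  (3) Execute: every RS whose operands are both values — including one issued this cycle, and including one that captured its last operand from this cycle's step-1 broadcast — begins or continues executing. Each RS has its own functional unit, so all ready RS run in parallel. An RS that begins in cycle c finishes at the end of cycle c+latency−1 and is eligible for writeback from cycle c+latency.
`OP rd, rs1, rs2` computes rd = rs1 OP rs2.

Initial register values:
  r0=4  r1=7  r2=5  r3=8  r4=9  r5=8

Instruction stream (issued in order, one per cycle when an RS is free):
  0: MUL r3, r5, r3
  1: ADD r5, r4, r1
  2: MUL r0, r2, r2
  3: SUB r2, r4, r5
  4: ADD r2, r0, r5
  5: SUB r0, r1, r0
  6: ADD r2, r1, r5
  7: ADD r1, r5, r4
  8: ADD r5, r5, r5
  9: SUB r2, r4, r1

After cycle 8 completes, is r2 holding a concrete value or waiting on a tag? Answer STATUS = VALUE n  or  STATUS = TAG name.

c1: issue MUL r3<-Mul1 | r0:4,r1:7,r2:5,r3:Mul1,r4:9,r5:8
c2: issue ADD r5<-Add1 | r0:4,r1:7,r2:5,r3:Mul1,r4:9,r5:Add1
c3: issue MUL r0<-Mul2 | r0:Mul2,r1:7,r2:5,r3:Mul1,r4:9,r5:Add1
c4: issue SUB r2<-Add2 | r0:Mul2,r1:7,r2:Add2,r3:Mul1,r4:9,r5:Add1
c5: CDB Add1=16; issue ADD r2<-Add1 | r0:Mul2,r1:7,r2:Add1,r3:Mul1,r4:9,r5:16
c6: CDB Mul1=64; stall | r0:Mul2,r1:7,r2:Add1,r3:64,r4:9,r5:16
c7: CDB Mul2=25; stall | r0:25,r1:7,r2:Add1,r3:64,r4:9,r5:16
c8: CDB Add2=-7; issue SUB r0<-Add2 | r0:Add2,r1:7,r2:Add1,r3:64,r4:9,r5:16

STATUS = TAG Add1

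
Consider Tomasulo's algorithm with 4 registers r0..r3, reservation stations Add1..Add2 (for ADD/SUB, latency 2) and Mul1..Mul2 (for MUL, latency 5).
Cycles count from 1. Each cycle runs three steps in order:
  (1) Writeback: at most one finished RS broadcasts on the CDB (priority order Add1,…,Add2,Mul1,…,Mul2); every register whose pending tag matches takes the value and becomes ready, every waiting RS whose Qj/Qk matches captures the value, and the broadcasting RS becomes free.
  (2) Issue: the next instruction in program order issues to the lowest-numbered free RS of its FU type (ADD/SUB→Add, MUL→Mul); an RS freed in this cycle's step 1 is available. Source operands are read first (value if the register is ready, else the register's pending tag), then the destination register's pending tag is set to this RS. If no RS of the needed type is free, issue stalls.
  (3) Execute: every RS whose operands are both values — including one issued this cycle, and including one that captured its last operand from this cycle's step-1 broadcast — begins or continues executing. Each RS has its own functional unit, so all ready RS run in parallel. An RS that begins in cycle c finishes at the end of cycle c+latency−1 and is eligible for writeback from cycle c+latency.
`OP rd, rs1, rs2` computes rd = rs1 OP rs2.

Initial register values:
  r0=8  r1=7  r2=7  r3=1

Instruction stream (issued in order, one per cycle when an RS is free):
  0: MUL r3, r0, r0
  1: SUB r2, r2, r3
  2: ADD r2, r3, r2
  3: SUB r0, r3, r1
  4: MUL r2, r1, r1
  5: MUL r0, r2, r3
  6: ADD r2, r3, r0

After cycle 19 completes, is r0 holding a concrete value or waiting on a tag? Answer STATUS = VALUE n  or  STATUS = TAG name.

  c1: issue MUL r3<-Mul1  regs: r0:8,r1:7,r2:7,r3:Mul1
  c2: issue SUB r2<-Add1  regs: r0:8,r1:7,r2:Add1,r3:Mul1
  c3: issue ADD r2<-Add2  regs: r0:8,r1:7,r2:Add2,r3:Mul1
  c4: stall  regs: r0:8,r1:7,r2:Add2,r3:Mul1
  c5: stall  regs: r0:8,r1:7,r2:Add2,r3:Mul1
  c6: CDB Mul1=64; stall  regs: r0:8,r1:7,r2:Add2,r3:64
  c7: stall  regs: r0:8,r1:7,r2:Add2,r3:64
  c8: CDB Add1=-57; issue SUB r0<-Add1  regs: r0:Add1,r1:7,r2:Add2,r3:64
  c9: issue MUL r2<-Mul1  regs: r0:Add1,r1:7,r2:Mul1,r3:64
  c10: CDB Add1=57; issue MUL r0<-Mul2  regs: r0:Mul2,r1:7,r2:Mul1,r3:64
  c11: CDB Add2=7; issue ADD r2<-Add1  regs: r0:Mul2,r1:7,r2:Add1,r3:64
  c12: -  regs: r0:Mul2,r1:7,r2:Add1,r3:64
  c13: -  regs: r0:Mul2,r1:7,r2:Add1,r3:64
  c14: CDB Mul1=49  regs: r0:Mul2,r1:7,r2:Add1,r3:64
  c15: -  regs: r0:Mul2,r1:7,r2:Add1,r3:64
  c16: -  regs: r0:Mul2,r1:7,r2:Add1,r3:64
  c17: -  regs: r0:Mul2,r1:7,r2:Add1,r3:64
  c18: -  regs: r0:Mul2,r1:7,r2:Add1,r3:64
  c19: CDB Mul2=3136  regs: r0:3136,r1:7,r2:Add1,r3:64

STATUS = VALUE 3136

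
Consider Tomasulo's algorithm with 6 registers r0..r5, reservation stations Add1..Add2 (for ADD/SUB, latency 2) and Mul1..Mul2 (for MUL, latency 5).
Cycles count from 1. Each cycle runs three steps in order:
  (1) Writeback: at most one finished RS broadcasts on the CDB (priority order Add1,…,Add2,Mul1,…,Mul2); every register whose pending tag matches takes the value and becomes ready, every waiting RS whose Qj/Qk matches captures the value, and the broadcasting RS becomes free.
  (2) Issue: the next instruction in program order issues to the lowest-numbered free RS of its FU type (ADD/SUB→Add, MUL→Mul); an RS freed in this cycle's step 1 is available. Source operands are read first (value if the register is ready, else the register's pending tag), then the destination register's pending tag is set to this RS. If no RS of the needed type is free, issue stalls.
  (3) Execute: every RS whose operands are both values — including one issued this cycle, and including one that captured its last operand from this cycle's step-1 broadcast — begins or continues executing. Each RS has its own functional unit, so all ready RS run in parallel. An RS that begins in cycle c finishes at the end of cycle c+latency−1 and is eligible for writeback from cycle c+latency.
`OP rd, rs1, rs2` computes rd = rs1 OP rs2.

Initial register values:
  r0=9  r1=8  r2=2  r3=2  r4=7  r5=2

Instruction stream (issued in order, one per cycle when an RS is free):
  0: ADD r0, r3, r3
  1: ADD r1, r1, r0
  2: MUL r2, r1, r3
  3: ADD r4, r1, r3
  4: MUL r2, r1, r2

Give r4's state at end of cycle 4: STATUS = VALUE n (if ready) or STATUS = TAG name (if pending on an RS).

STATUS = TAG Add1

  c1: issue ADD r0<-Add1  regs: r0:Add1,r1:8,r2:2,r3:2,r4:7,r5:2
  c2: issue ADD r1<-Add2  regs: r0:Add1,r1:Add2,r2:2,r3:2,r4:7,r5:2
  c3: CDB Add1=4; issue MUL r2<-Mul1  regs: r0:4,r1:Add2,r2:Mul1,r3:2,r4:7,r5:2
  c4: issue ADD r4<-Add1  regs: r0:4,r1:Add2,r2:Mul1,r3:2,r4:Add1,r5:2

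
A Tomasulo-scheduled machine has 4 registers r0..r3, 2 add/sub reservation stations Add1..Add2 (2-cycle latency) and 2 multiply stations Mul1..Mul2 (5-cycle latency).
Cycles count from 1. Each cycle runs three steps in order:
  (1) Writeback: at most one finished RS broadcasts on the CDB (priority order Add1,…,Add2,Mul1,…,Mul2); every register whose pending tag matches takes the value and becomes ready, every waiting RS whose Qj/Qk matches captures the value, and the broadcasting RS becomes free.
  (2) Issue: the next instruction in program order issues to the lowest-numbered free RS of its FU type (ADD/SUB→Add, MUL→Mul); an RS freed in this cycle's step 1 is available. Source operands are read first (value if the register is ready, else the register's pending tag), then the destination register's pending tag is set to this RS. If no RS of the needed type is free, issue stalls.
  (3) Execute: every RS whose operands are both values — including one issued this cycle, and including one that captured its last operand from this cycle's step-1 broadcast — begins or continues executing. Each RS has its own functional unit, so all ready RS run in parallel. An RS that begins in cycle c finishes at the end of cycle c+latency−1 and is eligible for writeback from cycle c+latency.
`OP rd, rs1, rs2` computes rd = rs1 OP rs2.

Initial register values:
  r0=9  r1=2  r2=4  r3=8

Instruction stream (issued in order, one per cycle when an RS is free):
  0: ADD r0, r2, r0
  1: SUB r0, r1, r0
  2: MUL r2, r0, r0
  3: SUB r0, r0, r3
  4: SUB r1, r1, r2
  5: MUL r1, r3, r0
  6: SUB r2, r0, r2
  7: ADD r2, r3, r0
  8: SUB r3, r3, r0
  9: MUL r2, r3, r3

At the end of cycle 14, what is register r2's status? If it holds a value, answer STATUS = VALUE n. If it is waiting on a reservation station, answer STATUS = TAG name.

STATUS = TAG Mul1

cycle 1: issue ADD r0<-Add1 // r0:Add1,r1:2,r2:4,r3:8
cycle 2: issue SUB r0<-Add2 // r0:Add2,r1:2,r2:4,r3:8
cycle 3: CDB Add1=13; issue MUL r2<-Mul1 // r0:Add2,r1:2,r2:Mul1,r3:8
cycle 4: issue SUB r0<-Add1 // r0:Add1,r1:2,r2:Mul1,r3:8
cycle 5: CDB Add2=-11; issue SUB r1<-Add2 // r0:Add1,r1:Add2,r2:Mul1,r3:8
cycle 6: issue MUL r1<-Mul2 // r0:Add1,r1:Mul2,r2:Mul1,r3:8
cycle 7: CDB Add1=-19; issue SUB r2<-Add1 // r0:-19,r1:Mul2,r2:Add1,r3:8
cycle 8: stall // r0:-19,r1:Mul2,r2:Add1,r3:8
cycle 9: stall // r0:-19,r1:Mul2,r2:Add1,r3:8
cycle 10: CDB Mul1=121; stall // r0:-19,r1:Mul2,r2:Add1,r3:8
cycle 11: stall // r0:-19,r1:Mul2,r2:Add1,r3:8
cycle 12: CDB Add1=-140; issue ADD r2<-Add1 // r0:-19,r1:Mul2,r2:Add1,r3:8
cycle 13: CDB Add2=-119; issue SUB r3<-Add2 // r0:-19,r1:Mul2,r2:Add1,r3:Add2
cycle 14: CDB Add1=-11; issue MUL r2<-Mul1 // r0:-19,r1:Mul2,r2:Mul1,r3:Add2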